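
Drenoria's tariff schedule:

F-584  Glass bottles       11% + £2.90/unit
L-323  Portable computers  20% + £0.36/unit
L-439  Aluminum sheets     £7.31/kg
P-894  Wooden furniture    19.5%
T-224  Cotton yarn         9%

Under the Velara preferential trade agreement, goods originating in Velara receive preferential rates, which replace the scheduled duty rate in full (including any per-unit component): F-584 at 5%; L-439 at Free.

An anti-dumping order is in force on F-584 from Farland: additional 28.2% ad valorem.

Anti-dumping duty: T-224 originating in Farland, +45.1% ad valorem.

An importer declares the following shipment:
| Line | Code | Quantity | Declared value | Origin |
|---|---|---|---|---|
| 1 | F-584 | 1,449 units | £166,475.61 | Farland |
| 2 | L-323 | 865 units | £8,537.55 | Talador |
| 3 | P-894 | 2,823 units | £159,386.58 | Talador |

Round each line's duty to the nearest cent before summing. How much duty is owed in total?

£102,559.83

Line 1 (F-584, Farland, 1,449 units, £166,475.61):
Base rate for F-584 is 11% + £2.90/unit.
F-584 has an FTA preferential rate, but origin Farland is not Velara; base rate stands.
Additional duty on F-584 from Farland: +28.2%. Applied ad valorem rate: 11% + 28.2% = 39.2%.
Duty = £166,475.61 × 39.2% + 1,449 × £2.90 = £69,460.54.
Line 2 (L-323, Talador, 865 units, £8,537.55):
Base rate for L-323 is 20% + £0.36/unit.
Duty = £8,537.55 × 20% + 865 × £0.36 = £2,018.91.
Line 3 (P-894, Talador, 2,823 units, £159,386.58):
Base rate for P-894 is 19.5%.
Duty = £159,386.58 × 19.5% = £31,080.38.
Total = £69,460.54 + £2,018.91 + £31,080.38 = £102,559.83.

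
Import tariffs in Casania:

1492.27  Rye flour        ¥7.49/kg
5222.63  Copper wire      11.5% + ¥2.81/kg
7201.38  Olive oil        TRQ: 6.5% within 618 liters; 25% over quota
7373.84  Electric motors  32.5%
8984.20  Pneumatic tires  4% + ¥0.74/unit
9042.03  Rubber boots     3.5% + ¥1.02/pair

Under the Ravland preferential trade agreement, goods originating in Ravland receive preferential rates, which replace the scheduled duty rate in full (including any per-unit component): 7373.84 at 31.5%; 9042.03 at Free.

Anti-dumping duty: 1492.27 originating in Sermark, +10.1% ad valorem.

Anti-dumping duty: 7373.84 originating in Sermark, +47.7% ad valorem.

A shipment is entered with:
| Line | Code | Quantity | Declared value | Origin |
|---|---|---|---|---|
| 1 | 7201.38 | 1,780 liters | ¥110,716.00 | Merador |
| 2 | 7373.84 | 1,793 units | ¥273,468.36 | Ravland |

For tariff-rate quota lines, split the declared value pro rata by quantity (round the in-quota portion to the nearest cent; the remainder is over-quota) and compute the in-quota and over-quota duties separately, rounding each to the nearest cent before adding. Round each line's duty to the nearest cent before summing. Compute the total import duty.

¥106,710.20

Line 1 (7201.38, Merador, 1,780 liters, ¥110,716.00):
Code 7201.38 is under a tariff-rate quota (threshold 618 liters). In-quota: 618 liters at 6.5%; over-quota: 1,162 liters at 25%.
Pro-rata value split: in-quota = ¥110,716.00 × 618/1,780 = ¥38,439.60; over-quota = ¥110,716.00 − ¥38,439.60 = ¥72,276.40.
In-quota duty = ¥38,439.60 × 6.5% = ¥2,498.57. Over-quota duty = ¥72,276.40 × 25% = ¥18,069.10.
Line duty = ¥2,498.57 + ¥18,069.10 = ¥20,567.67.
Line 2 (7373.84, Ravland, 1,793 units, ¥273,468.36):
Base rate for 7373.84 is 32.5%.
Origin Ravland qualifies under the Casania–Ravland agreement and 7373.84 is covered: preferential rate 31.5% applies instead.
The additional-duty order on 7373.84 targets Sermark, not Ravland; it does not apply.
Duty = ¥273,468.36 × 31.5% = ¥86,142.53.
Total = ¥20,567.67 + ¥86,142.53 = ¥106,710.20.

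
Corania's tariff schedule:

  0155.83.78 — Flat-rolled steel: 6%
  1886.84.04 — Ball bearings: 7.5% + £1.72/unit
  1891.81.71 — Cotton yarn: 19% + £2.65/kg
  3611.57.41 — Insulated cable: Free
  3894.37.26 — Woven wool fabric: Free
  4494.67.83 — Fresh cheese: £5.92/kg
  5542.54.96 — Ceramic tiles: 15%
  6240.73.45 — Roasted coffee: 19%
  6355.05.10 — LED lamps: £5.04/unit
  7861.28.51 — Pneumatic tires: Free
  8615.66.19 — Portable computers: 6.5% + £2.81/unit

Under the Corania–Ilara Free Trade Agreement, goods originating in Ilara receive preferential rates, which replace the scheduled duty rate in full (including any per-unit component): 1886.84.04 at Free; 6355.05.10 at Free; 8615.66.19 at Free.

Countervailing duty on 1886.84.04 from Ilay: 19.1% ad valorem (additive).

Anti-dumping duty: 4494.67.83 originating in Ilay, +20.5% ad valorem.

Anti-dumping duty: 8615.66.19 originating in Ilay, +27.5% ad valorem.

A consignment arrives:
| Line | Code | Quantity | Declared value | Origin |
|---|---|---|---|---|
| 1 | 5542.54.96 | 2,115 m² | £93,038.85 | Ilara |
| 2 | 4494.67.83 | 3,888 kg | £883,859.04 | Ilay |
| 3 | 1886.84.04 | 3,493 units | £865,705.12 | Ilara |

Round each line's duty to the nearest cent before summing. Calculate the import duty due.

£218,163.89

Line 1 (5542.54.96, Ilara, 2,115 m², £93,038.85):
Base rate for 5542.54.96 is 15%.
Origin Ilara is the FTA partner but 5542.54.96 is not on the preference list; base rate stands.
Duty = £93,038.85 × 15% = £13,955.83.
Line 2 (4494.67.83, Ilay, 3,888 kg, £883,859.04):
Base rate for 4494.67.83 is £5.92/kg.
Additional duty on 4494.67.83 from Ilay: +20.5% ad valorem. Applied ad valorem rate = 20.5%.
Duty = £883,859.04 × 20.5% + 3,888 × £5.92 = £204,208.06.
Line 3 (1886.84.04, Ilara, 3,493 units, £865,705.12):
Base rate for 1886.84.04 is 7.5% + £1.72/unit.
Origin Ilara qualifies under the Corania–Ilara agreement and 1886.84.04 is covered: preferential rate Free applies instead.
The additional-duty order on 1886.84.04 targets Ilay, not Ilara; it does not apply.
Duty = £865,705.12 × 0% = £0.00.
Total = £13,955.83 + £204,208.06 + £0.00 = £218,163.89.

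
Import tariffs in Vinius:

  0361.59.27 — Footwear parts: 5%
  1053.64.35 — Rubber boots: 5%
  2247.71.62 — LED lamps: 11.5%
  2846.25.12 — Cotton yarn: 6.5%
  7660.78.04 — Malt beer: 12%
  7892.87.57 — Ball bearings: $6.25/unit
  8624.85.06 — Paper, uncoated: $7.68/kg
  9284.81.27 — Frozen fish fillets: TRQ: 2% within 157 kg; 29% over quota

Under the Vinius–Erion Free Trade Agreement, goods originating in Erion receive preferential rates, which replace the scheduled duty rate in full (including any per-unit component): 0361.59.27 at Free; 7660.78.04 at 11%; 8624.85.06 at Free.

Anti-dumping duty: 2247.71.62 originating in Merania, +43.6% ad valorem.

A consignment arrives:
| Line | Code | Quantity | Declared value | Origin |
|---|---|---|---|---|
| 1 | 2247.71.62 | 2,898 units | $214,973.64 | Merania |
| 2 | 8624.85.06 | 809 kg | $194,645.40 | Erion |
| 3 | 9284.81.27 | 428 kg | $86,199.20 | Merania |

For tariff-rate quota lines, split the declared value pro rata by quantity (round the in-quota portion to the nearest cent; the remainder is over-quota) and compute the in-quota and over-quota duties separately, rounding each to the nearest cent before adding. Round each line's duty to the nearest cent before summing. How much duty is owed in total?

$134,910.91

Line 1 (2247.71.62, Merania, 2,898 units, $214,973.64):
Base rate for 2247.71.62 is 11.5%.
Additional duty on 2247.71.62 from Merania: +43.6%. Applied ad valorem rate: 11.5% + 43.6% = 55.1%.
Duty = $214,973.64 × 55.1% = $118,450.48.
Line 2 (8624.85.06, Erion, 809 kg, $194,645.40):
Base rate for 8624.85.06 is $7.68/kg.
Origin Erion qualifies under the Vinius–Erion agreement and 8624.85.06 is covered: preferential rate Free applies instead.
Duty = $194,645.40 × 0% = $0.00.
Line 3 (9284.81.27, Merania, 428 kg, $86,199.20):
Code 9284.81.27 is under a tariff-rate quota (threshold 157 kg). In-quota: 157 kg at 2%; over-quota: 271 kg at 29%.
Pro-rata value split: in-quota = $86,199.20 × 157/428 = $31,619.80; over-quota = $86,199.20 − $31,619.80 = $54,579.40.
In-quota duty = $31,619.80 × 2% = $632.40. Over-quota duty = $54,579.40 × 29% = $15,828.03.
Line duty = $632.40 + $15,828.03 = $16,460.43.
Total = $118,450.48 + $0.00 + $16,460.43 = $134,910.91.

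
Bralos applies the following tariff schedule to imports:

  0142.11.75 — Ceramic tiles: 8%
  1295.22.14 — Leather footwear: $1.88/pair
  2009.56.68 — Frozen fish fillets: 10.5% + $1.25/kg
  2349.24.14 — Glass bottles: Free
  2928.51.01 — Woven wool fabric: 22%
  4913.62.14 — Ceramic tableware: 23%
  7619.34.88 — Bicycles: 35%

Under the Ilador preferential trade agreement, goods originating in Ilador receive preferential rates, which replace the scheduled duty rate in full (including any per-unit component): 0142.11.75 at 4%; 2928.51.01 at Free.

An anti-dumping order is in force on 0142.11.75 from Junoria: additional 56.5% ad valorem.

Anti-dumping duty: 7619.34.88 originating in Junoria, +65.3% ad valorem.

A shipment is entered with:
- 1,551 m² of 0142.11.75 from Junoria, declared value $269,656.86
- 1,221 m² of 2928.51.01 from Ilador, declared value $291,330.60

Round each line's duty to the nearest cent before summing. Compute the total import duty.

$173,928.67

Line 1 (0142.11.75, Junoria, 1,551 m², $269,656.86):
Base rate for 0142.11.75 is 8%.
0142.11.75 has an FTA preferential rate, but origin Junoria is not Ilador; base rate stands.
Additional duty on 0142.11.75 from Junoria: +56.5%. Applied ad valorem rate: 8% + 56.5% = 64.5%.
Duty = $269,656.86 × 64.5% = $173,928.67.
Line 2 (2928.51.01, Ilador, 1,221 m², $291,330.60):
Base rate for 2928.51.01 is 22%.
Origin Ilador qualifies under the Bralos–Ilador agreement and 2928.51.01 is covered: preferential rate Free applies instead.
Duty = $291,330.60 × 0% = $0.00.
Total = $173,928.67 + $0.00 = $173,928.67.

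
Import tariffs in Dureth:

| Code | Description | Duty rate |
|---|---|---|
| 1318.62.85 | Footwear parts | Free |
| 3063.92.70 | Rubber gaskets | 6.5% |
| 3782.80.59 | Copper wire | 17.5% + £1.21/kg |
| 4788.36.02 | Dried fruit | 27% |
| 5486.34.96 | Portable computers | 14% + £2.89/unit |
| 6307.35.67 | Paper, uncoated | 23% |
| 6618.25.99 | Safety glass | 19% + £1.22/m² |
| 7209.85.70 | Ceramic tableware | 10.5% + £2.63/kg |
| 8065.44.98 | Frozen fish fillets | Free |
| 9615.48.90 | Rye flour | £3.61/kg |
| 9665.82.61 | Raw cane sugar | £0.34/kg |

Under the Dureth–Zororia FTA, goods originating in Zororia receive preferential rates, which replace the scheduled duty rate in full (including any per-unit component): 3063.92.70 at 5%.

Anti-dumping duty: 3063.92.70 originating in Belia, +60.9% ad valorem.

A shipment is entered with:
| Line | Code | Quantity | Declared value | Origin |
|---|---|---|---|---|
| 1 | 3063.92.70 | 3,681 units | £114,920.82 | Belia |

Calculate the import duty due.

Line 1 (3063.92.70, Belia, 3,681 units, £114,920.82):
Base rate for 3063.92.70 is 6.5%.
3063.92.70 has an FTA preferential rate, but origin Belia is not Zororia; base rate stands.
Additional duty on 3063.92.70 from Belia: +60.9%. Applied ad valorem rate: 6.5% + 60.9% = 67.4%.
Duty = £114,920.82 × 67.4% = £77,456.63.

£77,456.63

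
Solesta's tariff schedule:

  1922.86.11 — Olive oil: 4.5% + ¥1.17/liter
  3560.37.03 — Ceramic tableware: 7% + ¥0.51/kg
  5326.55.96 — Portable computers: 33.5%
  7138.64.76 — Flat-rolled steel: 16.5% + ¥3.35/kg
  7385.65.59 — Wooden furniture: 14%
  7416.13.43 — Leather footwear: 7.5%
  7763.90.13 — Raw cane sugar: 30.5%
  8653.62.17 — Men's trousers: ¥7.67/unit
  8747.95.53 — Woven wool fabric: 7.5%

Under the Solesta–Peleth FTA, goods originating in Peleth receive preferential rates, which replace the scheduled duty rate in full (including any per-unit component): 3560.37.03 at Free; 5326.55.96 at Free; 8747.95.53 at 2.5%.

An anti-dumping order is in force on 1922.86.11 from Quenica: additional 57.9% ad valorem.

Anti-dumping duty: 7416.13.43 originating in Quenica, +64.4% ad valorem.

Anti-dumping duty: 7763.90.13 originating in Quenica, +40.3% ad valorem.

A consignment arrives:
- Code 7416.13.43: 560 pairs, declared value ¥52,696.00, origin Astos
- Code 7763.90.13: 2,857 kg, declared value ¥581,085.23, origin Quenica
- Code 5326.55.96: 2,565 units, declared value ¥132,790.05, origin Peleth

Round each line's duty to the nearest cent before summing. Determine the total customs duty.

¥415,360.54

Line 1 (7416.13.43, Astos, 560 pairs, ¥52,696.00):
Base rate for 7416.13.43 is 7.5%.
The additional-duty order on 7416.13.43 targets Quenica, not Astos; it does not apply.
Duty = ¥52,696.00 × 7.5% = ¥3,952.20.
Line 2 (7763.90.13, Quenica, 2,857 kg, ¥581,085.23):
Base rate for 7763.90.13 is 30.5%.
Additional duty on 7763.90.13 from Quenica: +40.3%. Applied ad valorem rate: 30.5% + 40.3% = 70.8%.
Duty = ¥581,085.23 × 70.8% = ¥411,408.34.
Line 3 (5326.55.96, Peleth, 2,565 units, ¥132,790.05):
Base rate for 5326.55.96 is 33.5%.
Origin Peleth qualifies under the Solesta–Peleth agreement and 5326.55.96 is covered: preferential rate Free applies instead.
Duty = ¥132,790.05 × 0% = ¥0.00.
Total = ¥3,952.20 + ¥411,408.34 + ¥0.00 = ¥415,360.54.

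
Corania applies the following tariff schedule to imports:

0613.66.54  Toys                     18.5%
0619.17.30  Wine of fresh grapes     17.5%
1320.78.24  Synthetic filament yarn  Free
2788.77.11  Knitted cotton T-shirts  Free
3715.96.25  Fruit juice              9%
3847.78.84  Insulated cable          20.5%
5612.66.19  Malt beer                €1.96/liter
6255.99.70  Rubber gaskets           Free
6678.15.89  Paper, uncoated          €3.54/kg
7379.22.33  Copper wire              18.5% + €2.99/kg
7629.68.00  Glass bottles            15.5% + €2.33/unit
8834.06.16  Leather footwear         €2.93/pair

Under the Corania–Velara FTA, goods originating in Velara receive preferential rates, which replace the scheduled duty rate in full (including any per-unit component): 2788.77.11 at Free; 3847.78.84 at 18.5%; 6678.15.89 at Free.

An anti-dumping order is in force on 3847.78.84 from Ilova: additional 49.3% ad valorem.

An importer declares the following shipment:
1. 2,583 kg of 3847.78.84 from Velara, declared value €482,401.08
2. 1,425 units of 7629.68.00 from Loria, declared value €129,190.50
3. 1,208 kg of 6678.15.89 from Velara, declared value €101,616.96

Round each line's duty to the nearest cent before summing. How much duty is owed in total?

Line 1 (3847.78.84, Velara, 2,583 kg, €482,401.08):
Base rate for 3847.78.84 is 20.5%.
Origin Velara qualifies under the Corania–Velara agreement and 3847.78.84 is covered: preferential rate 18.5% applies instead.
The additional-duty order on 3847.78.84 targets Ilova, not Velara; it does not apply.
Duty = €482,401.08 × 18.5% = €89,244.20.
Line 2 (7629.68.00, Loria, 1,425 units, €129,190.50):
Base rate for 7629.68.00 is 15.5% + €2.33/unit.
Duty = €129,190.50 × 15.5% + 1,425 × €2.33 = €23,344.78.
Line 3 (6678.15.89, Velara, 1,208 kg, €101,616.96):
Base rate for 6678.15.89 is €3.54/kg.
Origin Velara qualifies under the Corania–Velara agreement and 6678.15.89 is covered: preferential rate Free applies instead.
Duty = €101,616.96 × 0% = €0.00.
Total = €89,244.20 + €23,344.78 + €0.00 = €112,588.98.

€112,588.98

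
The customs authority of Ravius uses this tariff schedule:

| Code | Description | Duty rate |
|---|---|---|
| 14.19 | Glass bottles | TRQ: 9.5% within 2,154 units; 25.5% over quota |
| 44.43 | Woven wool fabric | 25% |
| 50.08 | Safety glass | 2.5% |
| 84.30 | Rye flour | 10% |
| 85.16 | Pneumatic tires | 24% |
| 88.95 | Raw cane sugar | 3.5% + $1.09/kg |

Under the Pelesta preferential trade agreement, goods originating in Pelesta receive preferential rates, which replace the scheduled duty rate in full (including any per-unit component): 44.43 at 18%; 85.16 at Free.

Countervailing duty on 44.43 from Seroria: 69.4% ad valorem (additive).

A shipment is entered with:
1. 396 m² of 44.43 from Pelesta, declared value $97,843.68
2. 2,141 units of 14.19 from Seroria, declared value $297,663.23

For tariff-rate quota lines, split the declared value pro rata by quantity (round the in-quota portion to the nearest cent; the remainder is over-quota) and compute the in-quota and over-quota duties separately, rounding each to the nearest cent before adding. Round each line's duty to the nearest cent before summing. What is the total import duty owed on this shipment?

$45,889.87

Line 1 (44.43, Pelesta, 396 m², $97,843.68):
Base rate for 44.43 is 25%.
Origin Pelesta qualifies under the Ravius–Pelesta agreement and 44.43 is covered: preferential rate 18% applies instead.
The additional-duty order on 44.43 targets Seroria, not Pelesta; it does not apply.
Duty = $97,843.68 × 18% = $17,611.86.
Line 2 (14.19, Seroria, 2,141 units, $297,663.23):
Code 14.19 is under a tariff-rate quota (threshold 2,154 units). Quantity 2,141 units is within the quota, so the in-quota rate 9.5% applies to the full value.
Duty = $297,663.23 × 9.5% = $28,278.01.
Total = $17,611.86 + $28,278.01 = $45,889.87.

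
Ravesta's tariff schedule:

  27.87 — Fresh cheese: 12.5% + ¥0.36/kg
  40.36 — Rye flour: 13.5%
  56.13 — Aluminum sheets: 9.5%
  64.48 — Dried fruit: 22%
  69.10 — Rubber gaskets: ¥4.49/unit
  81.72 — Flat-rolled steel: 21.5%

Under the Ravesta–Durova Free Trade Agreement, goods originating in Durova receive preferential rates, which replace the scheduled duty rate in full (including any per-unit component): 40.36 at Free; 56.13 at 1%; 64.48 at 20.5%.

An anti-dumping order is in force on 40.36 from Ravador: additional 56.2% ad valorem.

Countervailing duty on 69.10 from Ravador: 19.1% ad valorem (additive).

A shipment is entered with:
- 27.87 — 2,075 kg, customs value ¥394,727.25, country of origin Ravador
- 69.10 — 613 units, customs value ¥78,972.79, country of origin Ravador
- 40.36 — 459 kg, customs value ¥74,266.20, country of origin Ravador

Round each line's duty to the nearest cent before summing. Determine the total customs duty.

Line 1 (27.87, Ravador, 2,075 kg, ¥394,727.25):
Base rate for 27.87 is 12.5% + ¥0.36/kg.
Duty = ¥394,727.25 × 12.5% + 2,075 × ¥0.36 = ¥50,087.91.
Line 2 (69.10, Ravador, 613 units, ¥78,972.79):
Base rate for 69.10 is ¥4.49/unit.
Additional duty on 69.10 from Ravador: +19.1% ad valorem. Applied ad valorem rate = 19.1%.
Duty = ¥78,972.79 × 19.1% + 613 × ¥4.49 = ¥17,836.17.
Line 3 (40.36, Ravador, 459 kg, ¥74,266.20):
Base rate for 40.36 is 13.5%.
40.36 has an FTA preferential rate, but origin Ravador is not Durova; base rate stands.
Additional duty on 40.36 from Ravador: +56.2%. Applied ad valorem rate: 13.5% + 56.2% = 69.7%.
Duty = ¥74,266.20 × 69.7% = ¥51,763.54.
Total = ¥50,087.91 + ¥17,836.17 + ¥51,763.54 = ¥119,687.62.

¥119,687.62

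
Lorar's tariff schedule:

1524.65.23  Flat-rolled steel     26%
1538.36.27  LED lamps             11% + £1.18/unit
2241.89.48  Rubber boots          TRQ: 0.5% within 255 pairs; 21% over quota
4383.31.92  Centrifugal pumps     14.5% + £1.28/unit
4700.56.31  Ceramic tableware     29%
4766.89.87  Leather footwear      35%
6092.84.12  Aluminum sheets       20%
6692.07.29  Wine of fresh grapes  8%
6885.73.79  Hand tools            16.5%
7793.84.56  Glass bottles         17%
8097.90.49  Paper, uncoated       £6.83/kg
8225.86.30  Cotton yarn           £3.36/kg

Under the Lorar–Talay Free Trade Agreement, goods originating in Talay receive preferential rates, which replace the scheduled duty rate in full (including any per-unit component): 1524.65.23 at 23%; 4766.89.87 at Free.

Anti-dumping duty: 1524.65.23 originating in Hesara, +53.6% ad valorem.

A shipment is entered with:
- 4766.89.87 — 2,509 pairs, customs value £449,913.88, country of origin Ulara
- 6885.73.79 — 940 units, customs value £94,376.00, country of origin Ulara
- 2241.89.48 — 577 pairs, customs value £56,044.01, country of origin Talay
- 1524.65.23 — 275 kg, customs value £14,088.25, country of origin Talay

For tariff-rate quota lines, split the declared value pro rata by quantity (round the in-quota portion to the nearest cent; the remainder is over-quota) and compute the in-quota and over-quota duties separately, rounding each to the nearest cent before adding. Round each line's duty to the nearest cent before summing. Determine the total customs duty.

Line 1 (4766.89.87, Ulara, 2,509 pairs, £449,913.88):
Base rate for 4766.89.87 is 35%.
4766.89.87 has an FTA preferential rate, but origin Ulara is not Talay; base rate stands.
Duty = £449,913.88 × 35% = £157,469.86.
Line 2 (6885.73.79, Ulara, 940 units, £94,376.00):
Base rate for 6885.73.79 is 16.5%.
Duty = £94,376.00 × 16.5% = £15,572.04.
Line 3 (2241.89.48, Talay, 577 pairs, £56,044.01):
Code 2241.89.48 is under a tariff-rate quota (threshold 255 pairs). In-quota: 255 pairs at 0.5%; over-quota: 322 pairs at 21%.
Pro-rata value split: in-quota = £56,044.01 × 255/577 = £24,768.15; over-quota = £56,044.01 − £24,768.15 = £31,275.86.
In-quota duty = £24,768.15 × 0.5% = £123.84. Over-quota duty = £31,275.86 × 21% = £6,567.93.
Line duty = £123.84 + £6,567.93 = £6,691.77.
Line 4 (1524.65.23, Talay, 275 kg, £14,088.25):
Base rate for 1524.65.23 is 26%.
Origin Talay qualifies under the Lorar–Talay agreement and 1524.65.23 is covered: preferential rate 23% applies instead.
The additional-duty order on 1524.65.23 targets Hesara, not Talay; it does not apply.
Duty = £14,088.25 × 23% = £3,240.30.
Total = £157,469.86 + £15,572.04 + £6,691.77 + £3,240.30 = £182,973.97.

£182,973.97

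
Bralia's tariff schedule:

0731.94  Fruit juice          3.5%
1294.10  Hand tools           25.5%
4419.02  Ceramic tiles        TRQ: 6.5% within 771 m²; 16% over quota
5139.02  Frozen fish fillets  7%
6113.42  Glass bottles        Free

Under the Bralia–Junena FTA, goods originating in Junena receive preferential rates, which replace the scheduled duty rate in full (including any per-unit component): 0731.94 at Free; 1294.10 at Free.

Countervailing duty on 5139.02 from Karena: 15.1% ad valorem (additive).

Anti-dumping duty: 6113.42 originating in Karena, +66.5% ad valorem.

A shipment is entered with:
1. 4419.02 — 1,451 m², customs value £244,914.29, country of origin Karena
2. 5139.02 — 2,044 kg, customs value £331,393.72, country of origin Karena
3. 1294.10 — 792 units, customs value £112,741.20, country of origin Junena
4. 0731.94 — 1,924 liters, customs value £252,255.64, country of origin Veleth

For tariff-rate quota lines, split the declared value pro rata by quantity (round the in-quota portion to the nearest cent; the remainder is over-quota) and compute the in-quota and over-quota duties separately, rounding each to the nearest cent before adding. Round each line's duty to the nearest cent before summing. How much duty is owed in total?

Line 1 (4419.02, Karena, 1,451 m², £244,914.29):
Code 4419.02 is under a tariff-rate quota (threshold 771 m²). In-quota: 771 m² at 6.5%; over-quota: 680 m² at 16%.
Pro-rata value split: in-quota = £244,914.29 × 771/1,451 = £130,137.09; over-quota = £244,914.29 − £130,137.09 = £114,777.20.
In-quota duty = £130,137.09 × 6.5% = £8,458.91. Over-quota duty = £114,777.20 × 16% = £18,364.35.
Line duty = £8,458.91 + £18,364.35 = £26,823.26.
Line 2 (5139.02, Karena, 2,044 kg, £331,393.72):
Base rate for 5139.02 is 7%.
Additional duty on 5139.02 from Karena: +15.1%. Applied ad valorem rate: 7% + 15.1% = 22.1%.
Duty = £331,393.72 × 22.1% = £73,238.01.
Line 3 (1294.10, Junena, 792 units, £112,741.20):
Base rate for 1294.10 is 25.5%.
Origin Junena qualifies under the Bralia–Junena agreement and 1294.10 is covered: preferential rate Free applies instead.
Duty = £112,741.20 × 0% = £0.00.
Line 4 (0731.94, Veleth, 1,924 liters, £252,255.64):
Base rate for 0731.94 is 3.5%.
0731.94 has an FTA preferential rate, but origin Veleth is not Junena; base rate stands.
Duty = £252,255.64 × 3.5% = £8,828.95.
Total = £26,823.26 + £73,238.01 + £0.00 + £8,828.95 = £108,890.22.

£108,890.22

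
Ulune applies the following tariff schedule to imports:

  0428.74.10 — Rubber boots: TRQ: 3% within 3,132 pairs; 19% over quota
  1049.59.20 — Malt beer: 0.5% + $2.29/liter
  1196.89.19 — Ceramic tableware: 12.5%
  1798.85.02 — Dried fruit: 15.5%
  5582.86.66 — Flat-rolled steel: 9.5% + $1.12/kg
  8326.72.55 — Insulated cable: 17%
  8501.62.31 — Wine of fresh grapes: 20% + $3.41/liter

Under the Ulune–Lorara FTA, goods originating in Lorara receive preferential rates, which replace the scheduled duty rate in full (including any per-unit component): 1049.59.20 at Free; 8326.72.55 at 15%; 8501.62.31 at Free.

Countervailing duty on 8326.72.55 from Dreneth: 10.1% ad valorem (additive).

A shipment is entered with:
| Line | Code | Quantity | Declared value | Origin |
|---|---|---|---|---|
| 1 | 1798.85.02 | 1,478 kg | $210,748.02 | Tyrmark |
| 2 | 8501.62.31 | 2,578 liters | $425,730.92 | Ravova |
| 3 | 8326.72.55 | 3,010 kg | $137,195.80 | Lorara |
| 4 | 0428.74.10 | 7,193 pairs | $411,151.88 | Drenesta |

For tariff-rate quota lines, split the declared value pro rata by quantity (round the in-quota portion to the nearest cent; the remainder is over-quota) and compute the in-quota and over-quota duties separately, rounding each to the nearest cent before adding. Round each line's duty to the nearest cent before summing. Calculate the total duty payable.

$196,657.30

Line 1 (1798.85.02, Tyrmark, 1,478 kg, $210,748.02):
Base rate for 1798.85.02 is 15.5%.
Duty = $210,748.02 × 15.5% = $32,665.94.
Line 2 (8501.62.31, Ravova, 2,578 liters, $425,730.92):
Base rate for 8501.62.31 is 20% + $3.41/liter.
8501.62.31 has an FTA preferential rate, but origin Ravova is not Lorara; base rate stands.
Duty = $425,730.92 × 20% + 2,578 × $3.41 = $93,937.16.
Line 3 (8326.72.55, Lorara, 3,010 kg, $137,195.80):
Base rate for 8326.72.55 is 17%.
Origin Lorara qualifies under the Ulune–Lorara agreement and 8326.72.55 is covered: preferential rate 15% applies instead.
The additional-duty order on 8326.72.55 targets Dreneth, not Lorara; it does not apply.
Duty = $137,195.80 × 15% = $20,579.37.
Line 4 (0428.74.10, Drenesta, 7,193 pairs, $411,151.88):
Code 0428.74.10 is under a tariff-rate quota (threshold 3,132 pairs). In-quota: 3,132 pairs at 3%; over-quota: 4,061 pairs at 19%.
Pro-rata value split: in-quota = $411,151.88 × 3,132/7,193 = $179,025.12; over-quota = $411,151.88 − $179,025.12 = $232,126.76.
In-quota duty = $179,025.12 × 3% = $5,370.75. Over-quota duty = $232,126.76 × 19% = $44,104.08.
Line duty = $5,370.75 + $44,104.08 = $49,474.83.
Total = $32,665.94 + $93,937.16 + $20,579.37 + $49,474.83 = $196,657.30.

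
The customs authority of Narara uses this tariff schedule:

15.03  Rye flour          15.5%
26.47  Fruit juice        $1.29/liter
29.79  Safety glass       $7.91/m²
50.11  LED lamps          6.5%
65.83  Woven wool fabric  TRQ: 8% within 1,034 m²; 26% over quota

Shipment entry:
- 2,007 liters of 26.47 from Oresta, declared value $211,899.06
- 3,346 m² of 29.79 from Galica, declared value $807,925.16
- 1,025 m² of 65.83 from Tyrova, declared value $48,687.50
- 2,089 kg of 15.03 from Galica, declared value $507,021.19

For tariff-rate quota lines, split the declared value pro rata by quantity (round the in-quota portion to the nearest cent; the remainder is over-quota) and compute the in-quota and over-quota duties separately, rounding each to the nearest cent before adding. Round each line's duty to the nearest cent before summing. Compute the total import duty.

Line 1 (26.47, Oresta, 2,007 liters, $211,899.06):
Base rate for 26.47 is $1.29/liter.
Duty = 2,007 × $1.29 = $2,589.03.
Line 2 (29.79, Galica, 3,346 m², $807,925.16):
Base rate for 29.79 is $7.91/m².
Duty = 3,346 × $7.91 = $26,466.86.
Line 3 (65.83, Tyrova, 1,025 m², $48,687.50):
Code 65.83 is under a tariff-rate quota (threshold 1,034 m²). Quantity 1,025 m² is within the quota, so the in-quota rate 8% applies to the full value.
Duty = $48,687.50 × 8% = $3,895.00.
Line 4 (15.03, Galica, 2,089 kg, $507,021.19):
Base rate for 15.03 is 15.5%.
Duty = $507,021.19 × 15.5% = $78,588.28.
Total = $2,589.03 + $26,466.86 + $3,895.00 + $78,588.28 = $111,539.17.

$111,539.17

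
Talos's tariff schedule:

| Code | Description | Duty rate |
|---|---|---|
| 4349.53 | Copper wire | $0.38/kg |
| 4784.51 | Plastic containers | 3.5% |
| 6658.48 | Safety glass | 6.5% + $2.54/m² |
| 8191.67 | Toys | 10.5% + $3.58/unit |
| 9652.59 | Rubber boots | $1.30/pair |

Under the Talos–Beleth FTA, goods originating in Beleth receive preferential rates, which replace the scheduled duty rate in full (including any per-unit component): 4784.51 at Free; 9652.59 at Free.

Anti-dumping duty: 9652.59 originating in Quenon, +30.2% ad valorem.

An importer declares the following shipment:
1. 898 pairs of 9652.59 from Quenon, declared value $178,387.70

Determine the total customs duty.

$55,040.49

Line 1 (9652.59, Quenon, 898 pairs, $178,387.70):
Base rate for 9652.59 is $1.30/pair.
9652.59 has an FTA preferential rate, but origin Quenon is not Beleth; base rate stands.
Additional duty on 9652.59 from Quenon: +30.2% ad valorem. Applied ad valorem rate = 30.2%.
Duty = $178,387.70 × 30.2% + 898 × $1.30 = $55,040.49.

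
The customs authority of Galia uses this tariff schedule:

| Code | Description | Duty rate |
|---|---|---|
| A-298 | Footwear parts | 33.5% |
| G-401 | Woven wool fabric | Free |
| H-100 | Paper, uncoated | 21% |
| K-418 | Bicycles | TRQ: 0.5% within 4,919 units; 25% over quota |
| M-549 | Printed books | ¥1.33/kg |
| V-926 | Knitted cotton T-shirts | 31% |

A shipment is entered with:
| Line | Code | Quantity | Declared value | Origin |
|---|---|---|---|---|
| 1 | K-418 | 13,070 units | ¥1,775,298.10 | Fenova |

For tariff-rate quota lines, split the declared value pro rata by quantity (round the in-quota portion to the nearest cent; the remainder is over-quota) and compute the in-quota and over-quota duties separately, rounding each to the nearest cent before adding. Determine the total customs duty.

¥280,128.32

Line 1 (K-418, Fenova, 13,070 units, ¥1,775,298.10):
Code K-418 is under a tariff-rate quota (threshold 4,919 units). In-quota: 4,919 units at 0.5%; over-quota: 8,151 units at 25%.
Pro-rata value split: in-quota = ¥1,775,298.10 × 4,919/13,070 = ¥668,147.77; over-quota = ¥1,775,298.10 − ¥668,147.77 = ¥1,107,150.33.
In-quota duty = ¥668,147.77 × 0.5% = ¥3,340.74. Over-quota duty = ¥1,107,150.33 × 25% = ¥276,787.58.
Line duty = ¥3,340.74 + ¥276,787.58 = ¥280,128.32.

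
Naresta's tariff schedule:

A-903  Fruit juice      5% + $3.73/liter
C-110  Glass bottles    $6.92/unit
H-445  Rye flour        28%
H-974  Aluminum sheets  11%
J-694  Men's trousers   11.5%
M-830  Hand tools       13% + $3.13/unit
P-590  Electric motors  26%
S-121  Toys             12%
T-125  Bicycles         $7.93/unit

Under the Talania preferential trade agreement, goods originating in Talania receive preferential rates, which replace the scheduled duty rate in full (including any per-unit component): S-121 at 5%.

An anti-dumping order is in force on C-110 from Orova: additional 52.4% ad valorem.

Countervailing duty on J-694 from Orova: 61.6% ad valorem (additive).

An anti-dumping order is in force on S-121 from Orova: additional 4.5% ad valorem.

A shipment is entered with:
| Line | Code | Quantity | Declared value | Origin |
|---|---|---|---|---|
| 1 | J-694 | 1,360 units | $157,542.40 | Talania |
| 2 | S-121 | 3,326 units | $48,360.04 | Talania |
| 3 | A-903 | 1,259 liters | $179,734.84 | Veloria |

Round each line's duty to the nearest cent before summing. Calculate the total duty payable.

$34,218.19

Line 1 (J-694, Talania, 1,360 units, $157,542.40):
Base rate for J-694 is 11.5%.
Origin Talania is the FTA partner but J-694 is not on the preference list; base rate stands.
The additional-duty order on J-694 targets Orova, not Talania; it does not apply.
Duty = $157,542.40 × 11.5% = $18,117.38.
Line 2 (S-121, Talania, 3,326 units, $48,360.04):
Base rate for S-121 is 12%.
Origin Talania qualifies under the Naresta–Talania agreement and S-121 is covered: preferential rate 5% applies instead.
The additional-duty order on S-121 targets Orova, not Talania; it does not apply.
Duty = $48,360.04 × 5% = $2,418.00.
Line 3 (A-903, Veloria, 1,259 liters, $179,734.84):
Base rate for A-903 is 5% + $3.73/liter.
Duty = $179,734.84 × 5% + 1,259 × $3.73 = $13,682.81.
Total = $18,117.38 + $2,418.00 + $13,682.81 = $34,218.19.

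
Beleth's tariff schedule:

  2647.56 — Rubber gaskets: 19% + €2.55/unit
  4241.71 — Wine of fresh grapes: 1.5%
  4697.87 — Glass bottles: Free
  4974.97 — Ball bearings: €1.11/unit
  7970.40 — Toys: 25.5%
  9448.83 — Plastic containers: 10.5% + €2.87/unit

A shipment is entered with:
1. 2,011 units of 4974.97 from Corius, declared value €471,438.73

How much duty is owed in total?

Line 1 (4974.97, Corius, 2,011 units, €471,438.73):
Base rate for 4974.97 is €1.11/unit.
Duty = 2,011 × €1.11 = €2,232.21.

€2,232.21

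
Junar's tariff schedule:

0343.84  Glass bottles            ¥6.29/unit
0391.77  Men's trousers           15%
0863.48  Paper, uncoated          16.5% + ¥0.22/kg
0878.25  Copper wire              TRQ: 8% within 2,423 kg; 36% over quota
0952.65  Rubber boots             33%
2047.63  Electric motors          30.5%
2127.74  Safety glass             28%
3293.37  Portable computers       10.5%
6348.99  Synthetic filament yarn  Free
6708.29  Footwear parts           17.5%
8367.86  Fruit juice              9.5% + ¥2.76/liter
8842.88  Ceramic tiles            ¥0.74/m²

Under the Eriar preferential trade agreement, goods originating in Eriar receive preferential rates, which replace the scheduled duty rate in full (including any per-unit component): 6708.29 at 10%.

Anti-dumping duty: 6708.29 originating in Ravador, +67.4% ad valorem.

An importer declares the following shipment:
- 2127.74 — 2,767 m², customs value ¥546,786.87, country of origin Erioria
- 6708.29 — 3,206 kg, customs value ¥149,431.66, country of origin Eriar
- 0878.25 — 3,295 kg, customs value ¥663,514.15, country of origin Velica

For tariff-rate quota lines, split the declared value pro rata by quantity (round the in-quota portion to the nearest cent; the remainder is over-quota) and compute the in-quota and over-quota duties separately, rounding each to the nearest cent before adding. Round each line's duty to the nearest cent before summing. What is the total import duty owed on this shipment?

¥270,291.12

Line 1 (2127.74, Erioria, 2,767 m², ¥546,786.87):
Base rate for 2127.74 is 28%.
Duty = ¥546,786.87 × 28% = ¥153,100.32.
Line 2 (6708.29, Eriar, 3,206 kg, ¥149,431.66):
Base rate for 6708.29 is 17.5%.
Origin Eriar qualifies under the Junar–Eriar agreement and 6708.29 is covered: preferential rate 10% applies instead.
The additional-duty order on 6708.29 targets Ravador, not Eriar; it does not apply.
Duty = ¥149,431.66 × 10% = ¥14,943.17.
Line 3 (0878.25, Velica, 3,295 kg, ¥663,514.15):
Code 0878.25 is under a tariff-rate quota (threshold 2,423 kg). In-quota: 2,423 kg at 8%; over-quota: 872 kg at 36%.
Pro-rata value split: in-quota = ¥663,514.15 × 2,423/3,295 = ¥487,919.51; over-quota = ¥663,514.15 − ¥487,919.51 = ¥175,594.64.
In-quota duty = ¥487,919.51 × 8% = ¥39,033.56. Over-quota duty = ¥175,594.64 × 36% = ¥63,214.07.
Line duty = ¥39,033.56 + ¥63,214.07 = ¥102,247.63.
Total = ¥153,100.32 + ¥14,943.17 + ¥102,247.63 = ¥270,291.12.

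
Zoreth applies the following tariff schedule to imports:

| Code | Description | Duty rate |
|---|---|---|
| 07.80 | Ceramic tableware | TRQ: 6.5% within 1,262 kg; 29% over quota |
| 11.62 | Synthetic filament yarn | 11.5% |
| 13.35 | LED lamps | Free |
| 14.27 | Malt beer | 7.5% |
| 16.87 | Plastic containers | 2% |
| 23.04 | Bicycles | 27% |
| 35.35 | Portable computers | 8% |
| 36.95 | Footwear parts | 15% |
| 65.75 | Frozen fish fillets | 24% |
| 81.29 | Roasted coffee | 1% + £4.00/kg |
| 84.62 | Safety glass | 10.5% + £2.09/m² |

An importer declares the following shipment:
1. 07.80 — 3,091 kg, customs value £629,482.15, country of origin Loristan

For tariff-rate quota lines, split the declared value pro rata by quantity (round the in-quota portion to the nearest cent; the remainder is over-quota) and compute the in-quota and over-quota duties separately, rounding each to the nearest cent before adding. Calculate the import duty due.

Line 1 (07.80, Loristan, 3,091 kg, £629,482.15):
Code 07.80 is under a tariff-rate quota (threshold 1,262 kg). In-quota: 1,262 kg at 6.5%; over-quota: 1,829 kg at 29%.
Pro-rata value split: in-quota = £629,482.15 × 1,262/3,091 = £257,006.30; over-quota = £629,482.15 − £257,006.30 = £372,475.85.
In-quota duty = £257,006.30 × 6.5% = £16,705.41. Over-quota duty = £372,475.85 × 29% = £108,018.00.
Line duty = £16,705.41 + £108,018.00 = £124,723.41.

£124,723.41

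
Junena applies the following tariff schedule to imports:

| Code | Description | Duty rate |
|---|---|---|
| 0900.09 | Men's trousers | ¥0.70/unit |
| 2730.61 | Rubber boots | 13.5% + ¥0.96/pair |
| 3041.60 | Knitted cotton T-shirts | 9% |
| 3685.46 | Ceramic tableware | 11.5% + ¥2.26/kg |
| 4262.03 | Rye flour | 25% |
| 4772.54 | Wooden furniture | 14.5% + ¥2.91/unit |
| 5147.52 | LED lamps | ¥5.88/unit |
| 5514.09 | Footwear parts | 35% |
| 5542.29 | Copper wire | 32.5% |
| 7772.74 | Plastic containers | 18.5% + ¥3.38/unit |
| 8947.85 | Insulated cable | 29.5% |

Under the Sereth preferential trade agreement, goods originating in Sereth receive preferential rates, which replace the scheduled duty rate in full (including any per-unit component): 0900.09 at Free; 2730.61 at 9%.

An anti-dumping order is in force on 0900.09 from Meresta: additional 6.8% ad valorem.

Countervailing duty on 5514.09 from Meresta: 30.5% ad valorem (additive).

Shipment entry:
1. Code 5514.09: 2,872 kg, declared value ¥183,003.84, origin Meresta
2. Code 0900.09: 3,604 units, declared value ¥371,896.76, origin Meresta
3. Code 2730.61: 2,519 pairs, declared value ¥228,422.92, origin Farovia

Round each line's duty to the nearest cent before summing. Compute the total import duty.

¥180,934.63

Line 1 (5514.09, Meresta, 2,872 kg, ¥183,003.84):
Base rate for 5514.09 is 35%.
Additional duty on 5514.09 from Meresta: +30.5%. Applied ad valorem rate: 35% + 30.5% = 65.5%.
Duty = ¥183,003.84 × 65.5% = ¥119,867.52.
Line 2 (0900.09, Meresta, 3,604 units, ¥371,896.76):
Base rate for 0900.09 is ¥0.70/unit.
0900.09 has an FTA preferential rate, but origin Meresta is not Sereth; base rate stands.
Additional duty on 0900.09 from Meresta: +6.8% ad valorem. Applied ad valorem rate = 6.8%.
Duty = ¥371,896.76 × 6.8% + 3,604 × ¥0.70 = ¥27,811.78.
Line 3 (2730.61, Farovia, 2,519 pairs, ¥228,422.92):
Base rate for 2730.61 is 13.5% + ¥0.96/pair.
2730.61 has an FTA preferential rate, but origin Farovia is not Sereth; base rate stands.
Duty = ¥228,422.92 × 13.5% + 2,519 × ¥0.96 = ¥33,255.33.
Total = ¥119,867.52 + ¥27,811.78 + ¥33,255.33 = ¥180,934.63.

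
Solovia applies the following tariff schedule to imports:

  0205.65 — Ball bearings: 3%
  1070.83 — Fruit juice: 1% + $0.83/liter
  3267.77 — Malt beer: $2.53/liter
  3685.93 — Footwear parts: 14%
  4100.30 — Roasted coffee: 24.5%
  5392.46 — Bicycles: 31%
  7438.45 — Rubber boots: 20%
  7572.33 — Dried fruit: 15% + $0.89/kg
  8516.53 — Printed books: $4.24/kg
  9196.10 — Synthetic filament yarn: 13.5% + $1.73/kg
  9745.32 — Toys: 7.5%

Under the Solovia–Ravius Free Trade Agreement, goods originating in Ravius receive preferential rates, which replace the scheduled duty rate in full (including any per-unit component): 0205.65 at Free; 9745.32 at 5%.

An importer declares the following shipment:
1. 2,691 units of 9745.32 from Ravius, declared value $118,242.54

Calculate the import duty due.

$5,912.13

Line 1 (9745.32, Ravius, 2,691 units, $118,242.54):
Base rate for 9745.32 is 7.5%.
Origin Ravius qualifies under the Solovia–Ravius agreement and 9745.32 is covered: preferential rate 5% applies instead.
Duty = $118,242.54 × 5% = $5,912.13.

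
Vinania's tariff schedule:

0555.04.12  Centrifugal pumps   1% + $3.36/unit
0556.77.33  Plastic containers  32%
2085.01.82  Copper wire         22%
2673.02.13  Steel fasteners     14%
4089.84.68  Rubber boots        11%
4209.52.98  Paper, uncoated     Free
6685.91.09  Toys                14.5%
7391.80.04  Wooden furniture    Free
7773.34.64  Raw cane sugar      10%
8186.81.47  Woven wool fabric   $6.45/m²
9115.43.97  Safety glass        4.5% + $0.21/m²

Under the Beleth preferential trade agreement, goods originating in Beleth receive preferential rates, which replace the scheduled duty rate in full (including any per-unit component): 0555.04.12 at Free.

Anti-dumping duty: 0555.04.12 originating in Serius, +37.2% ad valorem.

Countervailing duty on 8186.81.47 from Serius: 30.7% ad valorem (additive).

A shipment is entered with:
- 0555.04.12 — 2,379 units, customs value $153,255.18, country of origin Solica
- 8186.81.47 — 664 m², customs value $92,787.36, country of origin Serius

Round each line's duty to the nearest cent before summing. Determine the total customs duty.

Line 1 (0555.04.12, Solica, 2,379 units, $153,255.18):
Base rate for 0555.04.12 is 1% + $3.36/unit.
0555.04.12 has an FTA preferential rate, but origin Solica is not Beleth; base rate stands.
The additional-duty order on 0555.04.12 targets Serius, not Solica; it does not apply.
Duty = $153,255.18 × 1% + 2,379 × $3.36 = $9,525.99.
Line 2 (8186.81.47, Serius, 664 m², $92,787.36):
Base rate for 8186.81.47 is $6.45/m².
Additional duty on 8186.81.47 from Serius: +30.7% ad valorem. Applied ad valorem rate = 30.7%.
Duty = $92,787.36 × 30.7% + 664 × $6.45 = $32,768.52.
Total = $9,525.99 + $32,768.52 = $42,294.51.

$42,294.51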